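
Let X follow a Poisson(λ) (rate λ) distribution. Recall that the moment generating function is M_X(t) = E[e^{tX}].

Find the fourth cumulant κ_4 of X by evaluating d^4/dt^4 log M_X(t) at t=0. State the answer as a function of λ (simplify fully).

M_X(t) = e^(λ*(e^(t) - 1))
K_X(t) = log M_X(t) = λ*(e^(t) - 1)
D^4[K](t) = λ*e^(t)

κ_4 = D^4[K](0) = λ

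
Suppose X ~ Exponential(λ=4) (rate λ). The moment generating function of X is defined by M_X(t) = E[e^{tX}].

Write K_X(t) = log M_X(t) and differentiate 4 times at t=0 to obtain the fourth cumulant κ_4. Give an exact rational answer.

M_X(t) = 4/(4 - t)
K_X(t) = log M_X(t) = -log(4 - t) + 2*log(2)
K^(4)(t) = 6/(t^4 - 16*t^3 + 96*t^2 - 256*t + 256)

κ_4 = K^(4)(0) = 3/128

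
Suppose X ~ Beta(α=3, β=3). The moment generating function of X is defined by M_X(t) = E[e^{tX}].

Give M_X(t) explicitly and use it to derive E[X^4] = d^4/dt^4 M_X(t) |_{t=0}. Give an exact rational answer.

E[X^4] = M^(4)(0) = 5/42

M_X(t) = ₁F₁(3; 6; t)
M^(4)(t) = 5*₁F₁(7; 10; t)/42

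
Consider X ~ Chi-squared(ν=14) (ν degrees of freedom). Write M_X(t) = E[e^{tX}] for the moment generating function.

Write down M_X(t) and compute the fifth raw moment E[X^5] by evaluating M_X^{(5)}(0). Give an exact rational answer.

M_X(t) = (1 - 2*t)^(-7)
dM/dt = 14/(256*t^8 - 1024*t^7 + 1792*t^6 - 1792*t^5 + 1120*t^4 - 448*t^3 + 112*t^2 - 16*t + 1)
d^2M/dt^2 = -224/(512*t^9 - 2304*t^8 + 4608*t^7 - 5376*t^6 + 4032*t^5 - 2016*t^4 + 672*t^3 - 144*t^2 + 18*t - 1)
d^3M/dt^3 = 4032/(1024*t^10 - 5120*t^9 + 11520*t^8 - 15360*t^7 + 13440*t^6 - 8064*t^5 + 3360*t^4 - 960*t^3 + 180*t^2 - 20*t + 1)
d^4M/dt^4 = -80640/(2048*t^11 - 11264*t^10 + 28160*t^9 - 42240*t^8 + 42240*t^7 - 29568*t^6 + 14784*t^5 - 5280*t^4 + 1320*t^3 - 220*t^2 + 22*t - 1)
d^5M/dt^5 = 1774080/(4096*t^12 - 24576*t^11 + 67584*t^10 - 112640*t^9 + 126720*t^8 - 101376*t^7 + 59136*t^6 - 25344*t^5 + 7920*t^4 - 1760*t^3 + 264*t^2 - 24*t + 1)

E[X^5] = d^5M/dt^5 |_{t=0} = 1774080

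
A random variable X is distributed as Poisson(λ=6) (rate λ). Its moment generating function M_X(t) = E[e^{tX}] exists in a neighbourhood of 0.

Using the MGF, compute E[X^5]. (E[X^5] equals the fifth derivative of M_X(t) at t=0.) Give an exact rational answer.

M_X(t) = e^(6*e^(t) - 6)
dM/dt = 6*e^(-6)*e^(t)*e^(6*e^(t))
d^2M/dt^2 = (36*e^(2*t)*e^(6*e^(t)) + 6*e^(t)*e^(6*e^(t)))*e^(-6)
d^3M/dt^3 = (216*e^(3*t)*e^(6*e^(t)) + 108*e^(2*t)*e^(6*e^(t)) + 6*e^(t)*e^(6*e^(t)))*e^(-6)
d^4M/dt^4 = (1296*e^(4*t)*e^(6*e^(t)) + 1296*e^(3*t)*e^(6*e^(t)) + 252*e^(2*t)*e^(6*e^(t)) + 6*e^(t)*e^(6*e^(t)))*e^(-6)
d^5M/dt^5 = (7776*e^(5*t)*e^(6*e^(t)) + 12960*e^(4*t)*e^(6*e^(t)) + 5400*e^(3*t)*e^(6*e^(t)) + 540*e^(2*t)*e^(6*e^(t)) + 6*e^(t)*e^(6*e^(t)))*e^(-6)

E[X^5] = d^5M/dt^5 |_{t=0} = 26682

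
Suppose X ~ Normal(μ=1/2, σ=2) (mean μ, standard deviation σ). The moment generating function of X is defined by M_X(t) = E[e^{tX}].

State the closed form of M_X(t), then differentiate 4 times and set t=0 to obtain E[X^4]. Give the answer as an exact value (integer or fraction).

M_X(t) = e^(2*t^2 + t/2)
dM/dt = 4*t*e^(t/2)*e^(2*t^2) + e^(t/2)*e^(2*t^2)/2
d^2M/dt^2 = 16*t^2*e^(t/2)*e^(2*t^2) + 4*t*e^(t/2)*e^(2*t^2) + 17*e^(t/2)*e^(2*t^2)/4
d^3M/dt^3 = 64*t^3*e^(t/2)*e^(2*t^2) + 24*t^2*e^(t/2)*e^(2*t^2) + 51*t*e^(t/2)*e^(2*t^2) + 49*e^(t/2)*e^(2*t^2)/8
d^4M/dt^4 = 256*t^4*e^(t/2)*e^(2*t^2) + 128*t^3*e^(t/2)*e^(2*t^2) + 408*t^2*e^(t/2)*e^(2*t^2) + 98*t*e^(t/2)*e^(2*t^2) + 865*e^(t/2)*e^(2*t^2)/16

E[X^4] = d^4M/dt^4 |_{t=0} = 865/16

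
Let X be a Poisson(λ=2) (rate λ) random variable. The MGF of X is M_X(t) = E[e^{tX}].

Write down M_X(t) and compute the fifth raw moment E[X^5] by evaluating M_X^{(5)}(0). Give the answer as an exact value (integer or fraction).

E[X^5] = d^5M/dt^5 |_{t=0} = 454

M_X(t) = e^(2*e^(t) - 2)
dM/dt = 2*e^(-2)*e^(t)*e^(2*e^(t))
d^2M/dt^2 = (4*e^(2*t)*e^(2*e^(t)) + 2*e^(t)*e^(2*e^(t)))*e^(-2)
d^3M/dt^3 = (8*e^(3*t)*e^(2*e^(t)) + 12*e^(2*t)*e^(2*e^(t)) + 2*e^(t)*e^(2*e^(t)))*e^(-2)
d^4M/dt^4 = (16*e^(4*t)*e^(2*e^(t)) + 48*e^(3*t)*e^(2*e^(t)) + 28*e^(2*t)*e^(2*e^(t)) + 2*e^(t)*e^(2*e^(t)))*e^(-2)
d^5M/dt^5 = (32*e^(5*t)*e^(2*e^(t)) + 160*e^(4*t)*e^(2*e^(t)) + 200*e^(3*t)*e^(2*e^(t)) + 60*e^(2*t)*e^(2*e^(t)) + 2*e^(t)*e^(2*e^(t)))*e^(-2)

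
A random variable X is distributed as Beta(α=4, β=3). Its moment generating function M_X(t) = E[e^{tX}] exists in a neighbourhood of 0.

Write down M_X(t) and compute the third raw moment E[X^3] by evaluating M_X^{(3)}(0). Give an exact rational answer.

M_X(t) = ₁F₁(4; 7; t)
dM/dt = 4*₁F₁(5; 8; t)/7
d^2M/dt^2 = 5*₁F₁(6; 9; t)/14
d^3M/dt^3 = 5*₁F₁(7; 10; t)/21

E[X^3] = d^3M/dt^3 |_{t=0} = 5/21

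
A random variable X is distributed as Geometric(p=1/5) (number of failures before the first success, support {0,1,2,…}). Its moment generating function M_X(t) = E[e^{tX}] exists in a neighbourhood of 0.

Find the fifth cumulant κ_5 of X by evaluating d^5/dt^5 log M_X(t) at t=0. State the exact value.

M_X(t) = 1/(5*(1 - 4*e^(t)/5))
K_X(t) = log M_X(t) = -log(1 - 4*e^(t)/5) - log(5)
K′(t) = -4*e^(t)/(4*e^(t) - 5)
K′′(t) = 20*e^(t)/(16*e^(2*t) - 40*e^(t) + 25)
K′′′(t) = (-80*e^(2*t) - 100*e^(t))/(64*e^(3*t) - 240*e^(2*t) + 300*e^(t) - 125)
K′′′′(t) = (320*e^(3*t) + 1600*e^(2*t) + 500*e^(t))/(256*e^(4*t) - 1280*e^(3*t) + 2400*e^(2*t) - 2000*e^(t) + 625)
K′′′′′(t) = (-1280*e^(4*t) - 17600*e^(3*t) - 22000*e^(2*t) - 2500*e^(t))/(1024*e^(5*t) - 6400*e^(4*t) + 16000*e^(3*t) - 20000*e^(2*t) + 12500*e^(t) - 3125)

κ_5 = K′′′′′(0) = 43380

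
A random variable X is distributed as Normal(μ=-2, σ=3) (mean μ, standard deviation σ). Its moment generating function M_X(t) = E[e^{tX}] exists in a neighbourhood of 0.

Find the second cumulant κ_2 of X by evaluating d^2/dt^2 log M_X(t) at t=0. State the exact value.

κ_2 = K′′(0) = 9

M_X(t) = e^(9*t^2/2 - 2*t)
K_X(t) = log M_X(t) = 9*t^2/2 - 2*t
K′(t) = 9*t - 2
K′′(t) = 9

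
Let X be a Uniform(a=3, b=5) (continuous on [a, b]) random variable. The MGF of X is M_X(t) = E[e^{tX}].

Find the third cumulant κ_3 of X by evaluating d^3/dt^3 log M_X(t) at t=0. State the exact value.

κ_3 = d^3K/dt^3 |_{t=0} = 0

M_X(t) = (e^(5*t) - e^(3*t))/(2*t)
K_X(t) = log M_X(t) = -log(t) + log(e^(5*t) - e^(3*t)) - log(2)
dK/dt = (5*t*e^(2*t) - 3*t - e^(2*t) + 1)/(t*e^(2*t) - t)
d^2K/dt^2 = (-4*t^2*e^(2*t) + e^(4*t) - 2*e^(2*t) + 1)/(t^2*e^(4*t) - 2*t^2*e^(2*t) + t^2)
d^3K/dt^3 = (8*t^3*e^(4*t) + 8*t^3*e^(2*t) - 2*e^(6*t) + 6*e^(4*t) - 6*e^(2*t) + 2)/(t^3*e^(6*t) - 3*t^3*e^(4*t) + 3*t^3*e^(2*t) - t^3)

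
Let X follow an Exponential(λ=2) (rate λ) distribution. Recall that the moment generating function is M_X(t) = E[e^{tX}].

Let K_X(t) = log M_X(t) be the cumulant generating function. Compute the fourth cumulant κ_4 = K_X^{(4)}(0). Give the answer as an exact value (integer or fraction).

M_X(t) = 2/(2 - t)
K_X(t) = log M_X(t) = -log(2 - t) + log(2)
dK/dt = -1/(t - 2)
d^2K/dt^2 = 1/(t^2 - 4*t + 4)
d^3K/dt^3 = -2/(t^3 - 6*t^2 + 12*t - 8)
d^4K/dt^4 = 6/(t^4 - 8*t^3 + 24*t^2 - 32*t + 16)

κ_4 = d^4K/dt^4 |_{t=0} = 3/8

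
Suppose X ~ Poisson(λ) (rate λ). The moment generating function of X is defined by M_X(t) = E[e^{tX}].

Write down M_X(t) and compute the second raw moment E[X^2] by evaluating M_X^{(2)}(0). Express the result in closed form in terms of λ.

E[X^2] = d^2M/dt^2 |_{t=0} = λ*(λ + 1)

M_X(t) = e^(λ*(e^(t) - 1))
dM/dt = λ*e^(-λ)*e^(t)*e^(λ*e^(t))
d^2M/dt^2 = (λ^2*e^(2*t)*e^(λ*e^(t)) + λ*e^(t)*e^(λ*e^(t)))*e^(-λ)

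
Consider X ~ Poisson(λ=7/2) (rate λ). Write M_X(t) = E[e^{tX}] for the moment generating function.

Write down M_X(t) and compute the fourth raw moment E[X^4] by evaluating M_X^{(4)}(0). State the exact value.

E[X^4] = M′′′′(0) = 7945/16

M_X(t) = e^(7*e^(t)/2 - 7/2)
M′(t) = 7*e^(-7/2)*e^(t)*e^(7*e^(t)/2)/2
M′′(t) = (49*e^(2*t)*e^(7*e^(t)/2) + 14*e^(t)*e^(7*e^(t)/2))*e^(-7/2)/4
M′′′(t) = (343*e^(3*t)*e^(7*e^(t)/2) + 294*e^(2*t)*e^(7*e^(t)/2) + 28*e^(t)*e^(7*e^(t)/2))*e^(-7/2)/8
M′′′′(t) = (2401*e^(4*t)*e^(7*e^(t)/2) + 4116*e^(3*t)*e^(7*e^(t)/2) + 1372*e^(2*t)*e^(7*e^(t)/2) + 56*e^(t)*e^(7*e^(t)/2))*e^(-7/2)/16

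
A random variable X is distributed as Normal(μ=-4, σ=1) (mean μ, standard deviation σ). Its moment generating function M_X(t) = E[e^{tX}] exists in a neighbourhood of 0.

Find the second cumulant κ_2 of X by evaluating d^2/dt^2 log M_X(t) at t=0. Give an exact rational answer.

κ_2 = K′′(0) = 1

M_X(t) = e^(t^2/2 - 4*t)
K_X(t) = log M_X(t) = t^2/2 - 4*t
K′(t) = t - 4
K′′(t) = 1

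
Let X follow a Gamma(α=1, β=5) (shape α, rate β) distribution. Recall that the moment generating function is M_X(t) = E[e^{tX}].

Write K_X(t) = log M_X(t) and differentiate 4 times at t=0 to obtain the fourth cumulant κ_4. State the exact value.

M_X(t) = 5/(5 - t)
K_X(t) = log M_X(t) = -log(5 - t) + log(5)
D^4[K](t) = 6/(t^4 - 20*t^3 + 150*t^2 - 500*t + 625)

κ_4 = D^4[K](0) = 6/625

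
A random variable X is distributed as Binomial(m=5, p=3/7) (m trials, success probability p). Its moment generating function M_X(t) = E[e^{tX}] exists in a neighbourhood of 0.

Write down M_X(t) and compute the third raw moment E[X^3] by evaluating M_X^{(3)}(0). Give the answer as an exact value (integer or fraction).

E[X^3] = d^3M/dt^3 |_{t=0} = 6135/343

M_X(t) = (3*e^(t)/7 + 4/7)^5
dM/dt = 1215*e^(5*t)/16807 + 6480*e^(4*t)/16807 + 12960*e^(3*t)/16807 + 11520*e^(2*t)/16807 + 3840*e^(t)/16807
d^2M/dt^2 = 6075*e^(5*t)/16807 + 25920*e^(4*t)/16807 + 38880*e^(3*t)/16807 + 23040*e^(2*t)/16807 + 3840*e^(t)/16807
d^3M/dt^3 = 30375*e^(5*t)/16807 + 103680*e^(4*t)/16807 + 116640*e^(3*t)/16807 + 46080*e^(2*t)/16807 + 3840*e^(t)/16807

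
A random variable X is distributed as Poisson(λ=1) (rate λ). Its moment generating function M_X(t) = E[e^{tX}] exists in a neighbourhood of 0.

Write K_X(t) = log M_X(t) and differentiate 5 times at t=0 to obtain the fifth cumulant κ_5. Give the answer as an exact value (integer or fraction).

M_X(t) = e^(e^(t) - 1)
K_X(t) = log M_X(t) = e^(t) - 1
K′(t) = e^(t)
K′′(t) = e^(t)
K′′′(t) = e^(t)
K′′′′(t) = e^(t)
K′′′′′(t) = e^(t)

κ_5 = K′′′′′(0) = 1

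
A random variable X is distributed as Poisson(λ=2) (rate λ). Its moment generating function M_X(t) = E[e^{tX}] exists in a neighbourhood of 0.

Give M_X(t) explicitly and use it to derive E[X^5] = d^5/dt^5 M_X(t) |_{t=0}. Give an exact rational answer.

M_X(t) = e^(2*e^(t) - 2)
M′(t) = 2*e^(-2)*e^(t)*e^(2*e^(t))
M′′(t) = (4*e^(2*t)*e^(2*e^(t)) + 2*e^(t)*e^(2*e^(t)))*e^(-2)
M′′′(t) = (8*e^(3*t)*e^(2*e^(t)) + 12*e^(2*t)*e^(2*e^(t)) + 2*e^(t)*e^(2*e^(t)))*e^(-2)
M′′′′(t) = (16*e^(4*t)*e^(2*e^(t)) + 48*e^(3*t)*e^(2*e^(t)) + 28*e^(2*t)*e^(2*e^(t)) + 2*e^(t)*e^(2*e^(t)))*e^(-2)
M′′′′′(t) = (32*e^(5*t)*e^(2*e^(t)) + 160*e^(4*t)*e^(2*e^(t)) + 200*e^(3*t)*e^(2*e^(t)) + 60*e^(2*t)*e^(2*e^(t)) + 2*e^(t)*e^(2*e^(t)))*e^(-2)

E[X^5] = M′′′′′(0) = 454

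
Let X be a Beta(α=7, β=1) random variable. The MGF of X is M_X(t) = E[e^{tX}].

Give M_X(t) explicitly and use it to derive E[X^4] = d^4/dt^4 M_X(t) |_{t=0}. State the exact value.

M_X(t) = ₁F₁(7; 8; t)
dM/dt = 7*₁F₁(8; 9; t)/8
d^2M/dt^2 = 7*₁F₁(9; 10; t)/9
d^3M/dt^3 = 7*₁F₁(10; 11; t)/10
d^4M/dt^4 = 7*₁F₁(11; 12; t)/11

E[X^4] = d^4M/dt^4 |_{t=0} = 7/11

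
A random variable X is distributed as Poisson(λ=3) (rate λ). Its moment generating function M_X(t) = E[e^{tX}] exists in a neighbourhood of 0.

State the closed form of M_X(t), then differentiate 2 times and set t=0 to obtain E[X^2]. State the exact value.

M_X(t) = e^(3*e^(t) - 3)
dM/dt = 3*e^(-3)*e^(t)*e^(3*e^(t))
d^2M/dt^2 = (9*e^(2*t)*e^(3*e^(t)) + 3*e^(t)*e^(3*e^(t)))*e^(-3)

E[X^2] = d^2M/dt^2 |_{t=0} = 12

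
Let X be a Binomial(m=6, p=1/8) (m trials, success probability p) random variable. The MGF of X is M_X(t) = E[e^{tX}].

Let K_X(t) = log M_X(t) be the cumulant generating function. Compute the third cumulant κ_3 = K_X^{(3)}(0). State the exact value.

κ_3 = D^3[K](0) = 63/128

M_X(t) = (e^(t)/8 + 7/8)^6
K_X(t) = log M_X(t) = 6*log(e^(t)/8 + 7/8)
D^3[K](t) = (-42*e^(2*t) + 294*e^(t))/(e^(3*t) + 21*e^(2*t) + 147*e^(t) + 343)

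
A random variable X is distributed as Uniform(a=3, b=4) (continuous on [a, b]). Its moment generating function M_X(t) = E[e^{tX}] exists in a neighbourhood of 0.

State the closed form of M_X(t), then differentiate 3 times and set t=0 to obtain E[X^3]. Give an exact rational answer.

M_X(t) = (e^(4*t) - e^(3*t))/t
dM/dt = (4*t*e^(4*t) - 3*t*e^(3*t) - e^(4*t) + e^(3*t))/t^2
d^2M/dt^2 = (16*t^2*e^(4*t) - 9*t^2*e^(3*t) - 8*t*e^(4*t) + 6*t*e^(3*t) + 2*e^(4*t) - 2*e^(3*t))/t^3
d^3M/dt^3 = (64*t^3*e^(4*t) - 27*t^3*e^(3*t) - 48*t^2*e^(4*t) + 27*t^2*e^(3*t) + 24*t*e^(4*t) - 18*t*e^(3*t) - 6*e^(4*t) + 6*e^(3*t))/t^4

E[X^3] = d^3M/dt^3 |_{t=0} = 175/4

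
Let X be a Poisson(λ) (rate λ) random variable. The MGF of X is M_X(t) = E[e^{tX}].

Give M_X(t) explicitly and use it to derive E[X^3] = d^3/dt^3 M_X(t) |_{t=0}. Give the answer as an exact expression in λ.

M_X(t) = e^(λ*(e^(t) - 1))
D^3[M](t) = (λ^3*e^(3*t)*e^(λ*e^(t)) + 3*λ^2*e^(2*t)*e^(λ*e^(t)) + λ*e^(t)*e^(λ*e^(t)))*e^(-λ)

E[X^3] = D^3[M](0) = λ*(λ^2 + 3*λ + 1)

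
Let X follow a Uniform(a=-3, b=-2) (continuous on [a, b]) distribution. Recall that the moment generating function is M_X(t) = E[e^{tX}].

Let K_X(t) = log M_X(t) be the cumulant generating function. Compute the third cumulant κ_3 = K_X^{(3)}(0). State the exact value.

M_X(t) = (e^(-2*t) - e^(-3*t))/t
K_X(t) = log M_X(t) = -log(t) + log(e^(-2*t) - e^(-3*t))
D^3[K](t) = (t^3*e^(2*t) + t^3*e^(t) - 2*e^(3*t) + 6*e^(2*t) - 6*e^(t) + 2)/(t^3*e^(3*t) - 3*t^3*e^(2*t) + 3*t^3*e^(t) - t^3)

κ_3 = D^3[K](0) = 0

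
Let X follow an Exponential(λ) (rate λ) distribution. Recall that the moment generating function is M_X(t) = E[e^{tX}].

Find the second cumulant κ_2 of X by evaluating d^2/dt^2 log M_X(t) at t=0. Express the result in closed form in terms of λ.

M_X(t) = λ/(λ - t)
K_X(t) = log M_X(t) = log(λ) - log(λ - t)
K′(t) = -1/(-λ + t)
K′′(t) = 1/(λ^2 - 2*λ*t + t^2)

κ_2 = K′′(0) = λ^(-2)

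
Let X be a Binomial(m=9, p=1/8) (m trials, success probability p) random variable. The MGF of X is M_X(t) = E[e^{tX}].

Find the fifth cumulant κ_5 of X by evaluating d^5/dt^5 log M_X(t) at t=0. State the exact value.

M_X(t) = (e^(t)/8 + 7/8)^9
K_X(t) = log M_X(t) = 9*log(e^(t)/8 + 7/8)
dK/dt = 9*e^(t)/(e^(t) + 7)
d^2K/dt^2 = 63*e^(t)/(e^(2*t) + 14*e^(t) + 49)
d^3K/dt^3 = (-63*e^(2*t) + 441*e^(t))/(e^(3*t) + 21*e^(2*t) + 147*e^(t) + 343)
d^4K/dt^4 = (63*e^(3*t) - 1764*e^(2*t) + 3087*e^(t))/(e^(4*t) + 28*e^(3*t) + 294*e^(2*t) + 1372*e^(t) + 2401)
d^5K/dt^5 = (-63*e^(4*t) + 4851*e^(3*t) - 33957*e^(2*t) + 21609*e^(t))/(e^(5*t) + 35*e^(4*t) + 490*e^(3*t) + 3430*e^(2*t) + 12005*e^(t) + 16807)

κ_5 = d^5K/dt^5 |_{t=0} = -945/4096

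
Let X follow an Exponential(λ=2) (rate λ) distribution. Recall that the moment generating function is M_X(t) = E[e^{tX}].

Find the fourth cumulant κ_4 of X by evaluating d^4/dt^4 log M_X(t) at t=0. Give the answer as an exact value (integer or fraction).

κ_4 = K^(4)(0) = 3/8

M_X(t) = 2/(2 - t)
K_X(t) = log M_X(t) = -log(2 - t) + log(2)
K^(4)(t) = 6/(t^4 - 8*t^3 + 24*t^2 - 32*t + 16)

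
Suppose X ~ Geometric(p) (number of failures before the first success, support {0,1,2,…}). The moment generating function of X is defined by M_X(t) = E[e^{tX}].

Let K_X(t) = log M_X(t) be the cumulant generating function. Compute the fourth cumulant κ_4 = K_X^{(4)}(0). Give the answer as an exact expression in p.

M_X(t) = p/(-(1 - p)*e^(t) + 1)
K_X(t) = log M_X(t) = log(p) - log(-(1 - p)*e^(t) + 1)
dK/dt = (-p*e^(t) + e^(t))/(p*e^(t) - e^(t) + 1)
d^2K/dt^2 = (-p*e^(t) + e^(t))/(p^2*e^(2*t) - 2*p*e^(2*t) + 2*p*e^(t) + e^(2*t) - 2*e^(t) + 1)

κ_4 = d^4K/dt^4 |_{t=0} = (-p^3 + 7*p^2 - 12*p + 6)/p^4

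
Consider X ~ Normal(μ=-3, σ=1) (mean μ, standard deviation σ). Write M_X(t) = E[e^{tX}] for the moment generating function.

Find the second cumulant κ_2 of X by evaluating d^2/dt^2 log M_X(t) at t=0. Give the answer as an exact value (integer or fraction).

M_X(t) = e^(t^2/2 - 3*t)
K_X(t) = log M_X(t) = t^2/2 - 3*t
K′(t) = t - 3
K′′(t) = 1

κ_2 = K′′(0) = 1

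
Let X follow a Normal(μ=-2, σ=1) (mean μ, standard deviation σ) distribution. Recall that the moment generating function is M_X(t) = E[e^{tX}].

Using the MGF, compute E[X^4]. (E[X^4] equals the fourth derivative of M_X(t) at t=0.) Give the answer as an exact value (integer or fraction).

M_X(t) = e^(t^2/2 - 2*t)
dM/dt = t*e^(-2*t)*e^(t^2/2) - 2*e^(-2*t)*e^(t^2/2)
d^2M/dt^2 = (t^2*e^(t^2/2) - 4*t*e^(t^2/2) + 5*e^(t^2/2))*e^(-2*t)
d^3M/dt^3 = (t^3*e^(t^2/2) - 6*t^2*e^(t^2/2) + 15*t*e^(t^2/2) - 14*e^(t^2/2))*e^(-2*t)
d^4M/dt^4 = (t^4*e^(t^2/2) - 8*t^3*e^(t^2/2) + 30*t^2*e^(t^2/2) - 56*t*e^(t^2/2) + 43*e^(t^2/2))*e^(-2*t)

E[X^4] = d^4M/dt^4 |_{t=0} = 43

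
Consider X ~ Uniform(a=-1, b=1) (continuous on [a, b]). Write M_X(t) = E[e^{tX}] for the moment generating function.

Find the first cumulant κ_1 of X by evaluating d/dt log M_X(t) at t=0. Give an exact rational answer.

M_X(t) = (e^(t) - e^(-t))/(2*t)
K_X(t) = log M_X(t) = -log(t) + log(e^(t) - e^(-t)) - log(2)
K′(t) = (t*e^(2*t) + t - e^(2*t) + 1)/(t*e^(2*t) - t)

κ_1 = K′(0) = 0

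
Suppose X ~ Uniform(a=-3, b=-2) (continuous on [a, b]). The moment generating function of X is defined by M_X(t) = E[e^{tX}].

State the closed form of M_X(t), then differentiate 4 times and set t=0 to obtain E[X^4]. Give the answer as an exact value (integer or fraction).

E[X^4] = M′′′′(0) = 211/5

M_X(t) = (e^(-2*t) - e^(-3*t))/t
M′(t) = (-2*t*e^(t) + 3*t - e^(t) + 1)*e^(-3*t)/t^2
M′′(t) = (4*t^2*e^(t) - 9*t^2 + 4*t*e^(t) - 6*t + 2*e^(t) - 2)*e^(-3*t)/t^3
M′′′(t) = (-8*t^3*e^(t) + 27*t^3 - 12*t^2*e^(t) + 27*t^2 - 12*t*e^(t) + 18*t - 6*e^(t) + 6)*e^(-3*t)/t^4
M′′′′(t) = (16*t^4*e^(t) - 81*t^4 + 32*t^3*e^(t) - 108*t^3 + 48*t^2*e^(t) - 108*t^2 + 48*t*e^(t) - 72*t + 24*e^(t) - 24)*e^(-3*t)/t^5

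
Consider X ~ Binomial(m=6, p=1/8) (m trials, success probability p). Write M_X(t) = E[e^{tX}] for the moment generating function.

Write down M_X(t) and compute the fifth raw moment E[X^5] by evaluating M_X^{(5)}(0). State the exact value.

E[X^5] = M′′′′′(0) = 29781/2048

M_X(t) = (e^(t)/8 + 7/8)^6
M′(t) = 3*e^(6*t)/131072 + 105*e^(5*t)/131072 + 735*e^(4*t)/65536 + 5145*e^(3*t)/65536 + 36015*e^(2*t)/131072 + 50421*e^(t)/131072
M′′(t) = 9*e^(6*t)/65536 + 525*e^(5*t)/131072 + 735*e^(4*t)/16384 + 15435*e^(3*t)/65536 + 36015*e^(2*t)/65536 + 50421*e^(t)/131072
M′′′(t) = 27*e^(6*t)/32768 + 2625*e^(5*t)/131072 + 735*e^(4*t)/4096 + 46305*e^(3*t)/65536 + 36015*e^(2*t)/32768 + 50421*e^(t)/131072
M′′′′(t) = 81*e^(6*t)/16384 + 13125*e^(5*t)/131072 + 735*e^(4*t)/1024 + 138915*e^(3*t)/65536 + 36015*e^(2*t)/16384 + 50421*e^(t)/131072
M′′′′′(t) = 243*e^(6*t)/8192 + 65625*e^(5*t)/131072 + 735*e^(4*t)/256 + 416745*e^(3*t)/65536 + 36015*e^(2*t)/8192 + 50421*e^(t)/131072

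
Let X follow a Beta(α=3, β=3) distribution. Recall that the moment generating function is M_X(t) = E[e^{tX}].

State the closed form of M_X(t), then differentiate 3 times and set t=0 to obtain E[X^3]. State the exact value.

E[X^3] = M′′′(0) = 5/28

M_X(t) = ₁F₁(3; 6; t)
M′(t) = ₁F₁(4; 7; t)/2
M′′(t) = 2*₁F₁(5; 8; t)/7
M′′′(t) = 5*₁F₁(6; 9; t)/28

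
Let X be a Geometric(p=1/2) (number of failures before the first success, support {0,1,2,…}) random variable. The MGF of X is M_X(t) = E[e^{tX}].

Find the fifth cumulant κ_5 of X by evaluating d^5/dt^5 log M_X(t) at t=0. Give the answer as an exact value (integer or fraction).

M_X(t) = 1/(2*(1 - e^(t)/2))
K_X(t) = log M_X(t) = -log(1 - e^(t)/2) - log(2)
D^5[K](t) = (-2*e^(4*t) - 44*e^(3*t) - 88*e^(2*t) - 16*e^(t))/(e^(5*t) - 10*e^(4*t) + 40*e^(3*t) - 80*e^(2*t) + 80*e^(t) - 32)

κ_5 = D^5[K](0) = 150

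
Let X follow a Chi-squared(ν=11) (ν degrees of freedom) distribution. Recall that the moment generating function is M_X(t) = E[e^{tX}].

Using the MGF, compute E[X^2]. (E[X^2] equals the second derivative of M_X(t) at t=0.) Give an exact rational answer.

E[X^2] = d^2M/dt^2 |_{t=0} = 143

M_X(t) = (1 - 2*t)^(-11/2)
dM/dt = 11/(64*t^6*√(1 - 2*t) - 192*t^5*√(1 - 2*t) + 240*t^4*√(1 - 2*t) - 160*t^3*√(1 - 2*t) + 60*t^2*√(1 - 2*t) - 12*t*√(1 - 2*t) + √(1 - 2*t))
d^2M/dt^2 = -143/(128*t^7*√(1 - 2*t) - 448*t^6*√(1 - 2*t) + 672*t^5*√(1 - 2*t) - 560*t^4*√(1 - 2*t) + 280*t^3*√(1 - 2*t) - 84*t^2*√(1 - 2*t) + 14*t*√(1 - 2*t) - √(1 - 2*t))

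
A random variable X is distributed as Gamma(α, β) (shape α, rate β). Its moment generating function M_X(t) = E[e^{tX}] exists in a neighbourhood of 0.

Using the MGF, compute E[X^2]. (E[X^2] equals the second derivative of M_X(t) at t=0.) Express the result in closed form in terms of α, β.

M_X(t) = (β/(β - t))^α
M′(t) = -α*β^α*(1/(β - t))^α/(-β + t)
M′′(t) = (α^2*β^α*(1/(β - t))^α + α*β^α*(1/(β - t))^α)/(β^2 - 2*β*t + t^2)

E[X^2] = M′′(0) = α*(α + 1)/β^2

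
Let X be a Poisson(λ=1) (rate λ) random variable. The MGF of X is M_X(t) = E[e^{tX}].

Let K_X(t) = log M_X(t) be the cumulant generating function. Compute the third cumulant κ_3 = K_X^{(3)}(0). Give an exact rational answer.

κ_3 = K^(3)(0) = 1

M_X(t) = e^(e^(t) - 1)
K_X(t) = log M_X(t) = e^(t) - 1
K^(3)(t) = e^(t)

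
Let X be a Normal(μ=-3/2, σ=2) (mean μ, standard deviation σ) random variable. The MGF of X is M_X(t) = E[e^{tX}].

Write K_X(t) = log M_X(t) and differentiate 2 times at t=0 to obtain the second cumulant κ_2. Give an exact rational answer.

M_X(t) = e^(2*t^2 - 3*t/2)
K_X(t) = log M_X(t) = 2*t^2 - 3*t/2
D^2[K](t) = 4

κ_2 = D^2[K](0) = 4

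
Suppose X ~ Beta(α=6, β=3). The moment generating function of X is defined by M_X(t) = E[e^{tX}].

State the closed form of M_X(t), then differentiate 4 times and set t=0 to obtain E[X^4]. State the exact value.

M_X(t) = ₁F₁(6; 9; t)
dM/dt = 2*₁F₁(7; 10; t)/3
d^2M/dt^2 = 7*₁F₁(8; 11; t)/15
d^3M/dt^3 = 56*₁F₁(9; 12; t)/165
d^4M/dt^4 = 14*₁F₁(10; 13; t)/55

E[X^4] = d^4M/dt^4 |_{t=0} = 14/55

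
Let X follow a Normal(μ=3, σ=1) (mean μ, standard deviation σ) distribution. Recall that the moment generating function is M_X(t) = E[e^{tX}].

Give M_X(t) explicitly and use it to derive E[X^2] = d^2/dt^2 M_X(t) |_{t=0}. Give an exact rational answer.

E[X^2] = D^2[M](0) = 10

M_X(t) = e^(t^2/2 + 3*t)
D^2[M](t) = t^2*e^(3*t)*e^(t^2/2) + 6*t*e^(3*t)*e^(t^2/2) + 10*e^(3*t)*e^(t^2/2)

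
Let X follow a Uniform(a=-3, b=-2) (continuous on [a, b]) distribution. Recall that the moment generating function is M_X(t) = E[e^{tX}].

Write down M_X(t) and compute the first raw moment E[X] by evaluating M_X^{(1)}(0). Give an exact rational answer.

M_X(t) = (e^(-2*t) - e^(-3*t))/t
M′(t) = (-2*t*e^(t) + 3*t - e^(t) + 1)*e^(-3*t)/t^2

E[X] = M′(0) = -5/2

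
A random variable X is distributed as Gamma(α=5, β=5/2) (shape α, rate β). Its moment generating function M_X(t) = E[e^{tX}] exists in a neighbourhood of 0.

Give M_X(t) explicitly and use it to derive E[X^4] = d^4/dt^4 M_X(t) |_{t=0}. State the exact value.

E[X^4] = M′′′′(0) = 5376/125

M_X(t) = 3125/(32*(5/2 - t)^5)
M′(t) = 31250/(64*t^6 - 960*t^5 + 6000*t^4 - 20000*t^3 + 37500*t^2 - 37500*t + 15625)
M′′(t) = -375000/(128*t^7 - 2240*t^6 + 16800*t^5 - 70000*t^4 + 175000*t^3 - 262500*t^2 + 218750*t - 78125)
M′′′(t) = 5250000/(256*t^8 - 5120*t^7 + 44800*t^6 - 224000*t^5 + 700000*t^4 - 1400000*t^3 + 1750000*t^2 - 1250000*t + 390625)
M′′′′(t) = -84000000/(512*t^9 - 11520*t^8 + 115200*t^7 - 672000*t^6 + 2520000*t^5 - 6300000*t^4 + 10500000*t^3 - 11250000*t^2 + 7031250*t - 1953125)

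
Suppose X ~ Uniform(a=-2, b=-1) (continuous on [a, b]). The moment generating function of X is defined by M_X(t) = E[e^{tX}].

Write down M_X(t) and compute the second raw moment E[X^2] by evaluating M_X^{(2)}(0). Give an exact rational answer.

E[X^2] = M′′(0) = 7/3

M_X(t) = (e^(-t) - e^(-2*t))/t
M′(t) = (-t*e^(t) + 2*t - e^(t) + 1)*e^(-2*t)/t^2
M′′(t) = (t^2*e^(t) - 4*t^2 + 2*t*e^(t) - 4*t + 2*e^(t) - 2)*e^(-2*t)/t^3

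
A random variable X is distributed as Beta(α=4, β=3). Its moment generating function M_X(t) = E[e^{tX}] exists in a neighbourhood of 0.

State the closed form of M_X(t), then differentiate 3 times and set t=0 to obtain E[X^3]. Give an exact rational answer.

E[X^3] = M^(3)(0) = 5/21

M_X(t) = ₁F₁(4; 7; t)
M^(3)(t) = 5*₁F₁(7; 10; t)/21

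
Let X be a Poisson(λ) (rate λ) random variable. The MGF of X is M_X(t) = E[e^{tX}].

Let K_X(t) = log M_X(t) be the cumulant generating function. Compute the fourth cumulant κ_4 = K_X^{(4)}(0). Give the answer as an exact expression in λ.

M_X(t) = e^(λ*(e^(t) - 1))
K_X(t) = log M_X(t) = λ*(e^(t) - 1)
K^(4)(t) = λ*e^(t)

κ_4 = K^(4)(0) = λ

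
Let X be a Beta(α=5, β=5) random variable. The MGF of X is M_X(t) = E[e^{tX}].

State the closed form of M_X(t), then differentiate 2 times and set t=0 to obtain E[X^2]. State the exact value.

M_X(t) = ₁F₁(5; 10; t)
dM/dt = ₁F₁(6; 11; t)/2
d^2M/dt^2 = 3*₁F₁(7; 12; t)/11

E[X^2] = d^2M/dt^2 |_{t=0} = 3/11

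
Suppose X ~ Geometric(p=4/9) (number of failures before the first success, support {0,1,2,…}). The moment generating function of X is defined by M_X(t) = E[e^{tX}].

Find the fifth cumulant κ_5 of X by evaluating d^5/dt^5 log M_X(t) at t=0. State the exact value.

κ_5 = D^5[K](0) = 43785/128

M_X(t) = 4/(9*(1 - 5*e^(t)/9))
K_X(t) = log M_X(t) = -log(1 - 5*e^(t)/9) - 2*log(3) + 2*log(2)
D^5[K](t) = (-5625*e^(4*t) - 111375*e^(3*t) - 200475*e^(2*t) - 32805*e^(t))/(3125*e^(5*t) - 28125*e^(4*t) + 101250*e^(3*t) - 182250*e^(2*t) + 164025*e^(t) - 59049)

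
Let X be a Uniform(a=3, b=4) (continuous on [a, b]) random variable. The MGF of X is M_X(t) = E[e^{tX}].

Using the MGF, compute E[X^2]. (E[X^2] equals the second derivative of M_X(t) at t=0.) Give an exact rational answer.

E[X^2] = M′′(0) = 37/3

M_X(t) = (e^(4*t) - e^(3*t))/t
M′(t) = (4*t*e^(4*t) - 3*t*e^(3*t) - e^(4*t) + e^(3*t))/t^2
M′′(t) = (16*t^2*e^(4*t) - 9*t^2*e^(3*t) - 8*t*e^(4*t) + 6*t*e^(3*t) + 2*e^(4*t) - 2*e^(3*t))/t^3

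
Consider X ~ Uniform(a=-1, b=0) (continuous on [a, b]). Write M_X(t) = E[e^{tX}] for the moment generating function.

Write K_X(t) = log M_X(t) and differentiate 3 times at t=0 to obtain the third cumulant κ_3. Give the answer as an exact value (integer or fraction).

M_X(t) = (1 - e^(-t))/t
K_X(t) = log M_X(t) = -log(t) + log(1 - e^(-t))
D^3[K](t) = (t^3*e^(2*t) + t^3*e^(t) - 2*e^(3*t) + 6*e^(2*t) - 6*e^(t) + 2)/(t^3*e^(3*t) - 3*t^3*e^(2*t) + 3*t^3*e^(t) - t^3)

κ_3 = D^3[K](0) = 0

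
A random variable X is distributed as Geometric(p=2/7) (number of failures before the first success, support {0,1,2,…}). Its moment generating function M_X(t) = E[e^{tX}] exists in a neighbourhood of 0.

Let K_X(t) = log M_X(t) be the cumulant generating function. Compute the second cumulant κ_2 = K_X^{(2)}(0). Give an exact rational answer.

κ_2 = d^2K/dt^2 |_{t=0} = 35/4

M_X(t) = 2/(7*(1 - 5*e^(t)/7))
K_X(t) = log M_X(t) = -log(1 - 5*e^(t)/7) - log(7) + log(2)
dK/dt = -5*e^(t)/(5*e^(t) - 7)
d^2K/dt^2 = 35*e^(t)/(25*e^(2*t) - 70*e^(t) + 49)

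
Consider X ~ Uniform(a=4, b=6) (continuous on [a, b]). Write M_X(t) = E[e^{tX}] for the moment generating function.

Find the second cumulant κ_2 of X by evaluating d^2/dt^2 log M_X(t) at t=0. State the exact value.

κ_2 = K′′(0) = 1/3

M_X(t) = (e^(6*t) - e^(4*t))/(2*t)
K_X(t) = log M_X(t) = -log(t) + log(e^(6*t) - e^(4*t)) - log(2)
K′(t) = (6*t*e^(2*t) - 4*t - e^(2*t) + 1)/(t*e^(2*t) - t)
K′′(t) = (-4*t^2*e^(2*t) + e^(4*t) - 2*e^(2*t) + 1)/(t^2*e^(4*t) - 2*t^2*e^(2*t) + t^2)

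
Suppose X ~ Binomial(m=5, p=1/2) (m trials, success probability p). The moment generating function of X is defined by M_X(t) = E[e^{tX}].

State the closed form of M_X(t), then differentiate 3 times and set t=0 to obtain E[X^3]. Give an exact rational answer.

E[X^3] = M^(3)(0) = 25

M_X(t) = (e^(t)/2 + 1/2)^5
M^(3)(t) = 125*e^(5*t)/32 + 10*e^(4*t) + 135*e^(3*t)/16 + 5*e^(2*t)/2 + 5*e^(t)/32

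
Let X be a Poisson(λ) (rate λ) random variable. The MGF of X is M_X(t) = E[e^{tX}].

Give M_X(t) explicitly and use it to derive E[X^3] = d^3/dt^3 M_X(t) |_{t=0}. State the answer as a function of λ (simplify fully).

E[X^3] = M^(3)(0) = λ*(λ^2 + 3*λ + 1)

M_X(t) = e^(λ*(e^(t) - 1))
M^(3)(t) = (λ^3*e^(3*t)*e^(λ*e^(t)) + 3*λ^2*e^(2*t)*e^(λ*e^(t)) + λ*e^(t)*e^(λ*e^(t)))*e^(-λ)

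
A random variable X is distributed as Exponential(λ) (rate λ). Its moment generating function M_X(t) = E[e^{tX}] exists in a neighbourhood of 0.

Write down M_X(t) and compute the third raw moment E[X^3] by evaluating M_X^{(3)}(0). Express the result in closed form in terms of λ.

E[X^3] = D^3[M](0) = 6/λ^3

M_X(t) = λ/(λ - t)
D^3[M](t) = 6*λ/(λ^4 - 4*λ^3*t + 6*λ^2*t^2 - 4*λ*t^3 + t^4)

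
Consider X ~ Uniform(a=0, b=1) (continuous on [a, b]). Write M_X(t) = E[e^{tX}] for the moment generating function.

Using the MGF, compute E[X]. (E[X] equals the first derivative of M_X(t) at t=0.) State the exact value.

M_X(t) = (e^(t) - 1)/t
M^(1)(t) = (t*e^(t) - e^(t) + 1)/t^2

E[X] = M^(1)(0) = 1/2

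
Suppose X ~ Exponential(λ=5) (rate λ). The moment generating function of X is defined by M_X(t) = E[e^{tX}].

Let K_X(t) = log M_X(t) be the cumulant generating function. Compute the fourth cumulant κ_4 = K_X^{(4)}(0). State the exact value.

M_X(t) = 5/(5 - t)
K_X(t) = log M_X(t) = -log(5 - t) + log(5)
K′(t) = -1/(t - 5)
K′′(t) = 1/(t^2 - 10*t + 25)
K′′′(t) = -2/(t^3 - 15*t^2 + 75*t - 125)
K′′′′(t) = 6/(t^4 - 20*t^3 + 150*t^2 - 500*t + 625)

κ_4 = K′′′′(0) = 6/625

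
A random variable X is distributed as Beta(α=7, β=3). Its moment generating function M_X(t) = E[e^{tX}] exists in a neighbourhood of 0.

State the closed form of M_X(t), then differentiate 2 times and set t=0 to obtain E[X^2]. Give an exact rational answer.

M_X(t) = ₁F₁(7; 10; t)
M′(t) = 7*₁F₁(8; 11; t)/10
M′′(t) = 28*₁F₁(9; 12; t)/55

E[X^2] = M′′(0) = 28/55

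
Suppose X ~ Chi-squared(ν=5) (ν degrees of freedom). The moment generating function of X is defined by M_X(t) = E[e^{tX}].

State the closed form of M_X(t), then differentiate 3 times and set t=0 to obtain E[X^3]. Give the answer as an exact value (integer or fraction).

M_X(t) = (1 - 2*t)^(-5/2)
D^3[M](t) = -315/(32*t^5*√(1 - 2*t) - 80*t^4*√(1 - 2*t) + 80*t^3*√(1 - 2*t) - 40*t^2*√(1 - 2*t) + 10*t*√(1 - 2*t) - √(1 - 2*t))

E[X^3] = D^3[M](0) = 315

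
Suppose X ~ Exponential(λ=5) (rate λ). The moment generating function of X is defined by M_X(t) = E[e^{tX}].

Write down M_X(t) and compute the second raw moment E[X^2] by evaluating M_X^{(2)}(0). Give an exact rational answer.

E[X^2] = D^2[M](0) = 2/25

M_X(t) = 5/(5 - t)
D^2[M](t) = -10/(t^3 - 15*t^2 + 75*t - 125)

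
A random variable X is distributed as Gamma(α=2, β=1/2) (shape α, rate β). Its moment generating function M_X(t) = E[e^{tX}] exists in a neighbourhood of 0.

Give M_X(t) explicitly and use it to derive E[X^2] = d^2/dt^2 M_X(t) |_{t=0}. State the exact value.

E[X^2] = M′′(0) = 24

M_X(t) = 1/(4*(1/2 - t)^2)
M′(t) = -4/(8*t^3 - 12*t^2 + 6*t - 1)
M′′(t) = 24/(16*t^4 - 32*t^3 + 24*t^2 - 8*t + 1)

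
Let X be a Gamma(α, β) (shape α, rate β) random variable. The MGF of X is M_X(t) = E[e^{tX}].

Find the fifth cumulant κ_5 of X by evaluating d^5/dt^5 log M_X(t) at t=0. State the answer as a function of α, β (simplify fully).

κ_5 = K^(5)(0) = 24*α/β^5

M_X(t) = (β/(β - t))^α
K_X(t) = log M_X(t) = α*(log(β) - log(β - t))
K^(5)(t) = -24*α/(-β^5 + 5*β^4*t - 10*β^3*t^2 + 10*β^2*t^3 - 5*β*t^4 + t^5)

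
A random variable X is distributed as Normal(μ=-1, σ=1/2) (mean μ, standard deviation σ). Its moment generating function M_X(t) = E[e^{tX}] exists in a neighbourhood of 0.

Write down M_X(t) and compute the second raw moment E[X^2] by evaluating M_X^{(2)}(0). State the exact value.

M_X(t) = e^(t^2/8 - t)
D^2[M](t) = (t^2*e^(t^2/8) - 8*t*e^(t^2/8) + 20*e^(t^2/8))*e^(-t)/16

E[X^2] = D^2[M](0) = 5/4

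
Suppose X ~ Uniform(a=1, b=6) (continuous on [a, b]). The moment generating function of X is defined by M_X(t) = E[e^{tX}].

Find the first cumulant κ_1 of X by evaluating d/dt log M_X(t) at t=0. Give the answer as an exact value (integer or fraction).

κ_1 = dK/dt |_{t=0} = 7/2

M_X(t) = (e^(6*t) - e^(t))/(5*t)
K_X(t) = log M_X(t) = -log(t) + log(e^(6*t) - e^(t)) - log(5)
dK/dt = (6*t*e^(5*t) - t - e^(5*t) + 1)/(t*e^(5*t) - t)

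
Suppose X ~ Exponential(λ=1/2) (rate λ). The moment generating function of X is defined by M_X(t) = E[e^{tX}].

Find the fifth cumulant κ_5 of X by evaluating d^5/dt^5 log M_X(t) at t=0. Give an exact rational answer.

κ_5 = D^5[K](0) = 768

M_X(t) = 1/(2*(1/2 - t))
K_X(t) = log M_X(t) = -log(1/2 - t) - log(2)
D^5[K](t) = -768/(32*t^5 - 80*t^4 + 80*t^3 - 40*t^2 + 10*t - 1)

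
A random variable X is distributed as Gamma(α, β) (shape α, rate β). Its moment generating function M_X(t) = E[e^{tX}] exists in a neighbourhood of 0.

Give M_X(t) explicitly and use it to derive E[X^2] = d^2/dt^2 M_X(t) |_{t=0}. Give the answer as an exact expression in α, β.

M_X(t) = (β/(β - t))^α
M′(t) = -α*β^α*(1/(β - t))^α/(-β + t)
M′′(t) = (α^2*β^α*(1/(β - t))^α + α*β^α*(1/(β - t))^α)/(β^2 - 2*β*t + t^2)

E[X^2] = M′′(0) = α*(α + 1)/β^2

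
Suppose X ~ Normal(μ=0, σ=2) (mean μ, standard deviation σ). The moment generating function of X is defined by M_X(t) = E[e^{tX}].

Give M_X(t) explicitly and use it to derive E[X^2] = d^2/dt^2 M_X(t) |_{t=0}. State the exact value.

M_X(t) = e^(2*t^2)
D^2[M](t) = 16*t^2*e^(2*t^2) + 4*e^(2*t^2)

E[X^2] = D^2[M](0) = 4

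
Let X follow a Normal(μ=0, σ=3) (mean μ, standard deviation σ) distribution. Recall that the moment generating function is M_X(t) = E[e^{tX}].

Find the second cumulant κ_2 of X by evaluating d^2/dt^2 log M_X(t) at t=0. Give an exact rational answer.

M_X(t) = e^(9*t^2/2)
K_X(t) = log M_X(t) = 9*t^2/2
K′(t) = 9*t
K′′(t) = 9

κ_2 = K′′(0) = 9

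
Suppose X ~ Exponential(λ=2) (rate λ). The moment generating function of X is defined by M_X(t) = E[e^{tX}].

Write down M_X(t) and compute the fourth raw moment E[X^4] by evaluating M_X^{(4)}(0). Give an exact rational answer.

E[X^4] = D^4[M](0) = 3/2

M_X(t) = 2/(2 - t)
D^4[M](t) = -48/(t^5 - 10*t^4 + 40*t^3 - 80*t^2 + 80*t - 32)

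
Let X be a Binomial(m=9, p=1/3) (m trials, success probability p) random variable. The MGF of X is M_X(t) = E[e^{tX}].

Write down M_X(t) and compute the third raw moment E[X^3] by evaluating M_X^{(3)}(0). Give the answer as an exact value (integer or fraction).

M_X(t) = (e^(t)/3 + 2/3)^9

E[X^3] = d^3M/dt^3 |_{t=0} = 137/3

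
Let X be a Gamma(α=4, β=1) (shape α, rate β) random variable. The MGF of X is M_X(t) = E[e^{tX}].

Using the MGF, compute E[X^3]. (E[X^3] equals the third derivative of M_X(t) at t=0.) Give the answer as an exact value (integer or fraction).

M_X(t) = (1 - t)^(-4)
D^3[M](t) = -120/(t^7 - 7*t^6 + 21*t^5 - 35*t^4 + 35*t^3 - 21*t^2 + 7*t - 1)

E[X^3] = D^3[M](0) = 120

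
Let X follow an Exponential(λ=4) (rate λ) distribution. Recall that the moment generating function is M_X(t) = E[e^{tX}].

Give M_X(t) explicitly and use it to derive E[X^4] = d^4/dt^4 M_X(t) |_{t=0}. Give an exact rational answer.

E[X^4] = M′′′′(0) = 3/32

M_X(t) = 4/(4 - t)
M′(t) = 4/(t^2 - 8*t + 16)
M′′(t) = -8/(t^3 - 12*t^2 + 48*t - 64)
M′′′(t) = 24/(t^4 - 16*t^3 + 96*t^2 - 256*t + 256)
M′′′′(t) = -96/(t^5 - 20*t^4 + 160*t^3 - 640*t^2 + 1280*t - 1024)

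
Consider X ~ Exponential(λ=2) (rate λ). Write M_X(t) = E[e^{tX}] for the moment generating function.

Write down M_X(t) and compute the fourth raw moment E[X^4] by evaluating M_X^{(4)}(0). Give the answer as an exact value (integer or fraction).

E[X^4] = D^4[M](0) = 3/2

M_X(t) = 2/(2 - t)
D^4[M](t) = -48/(t^5 - 10*t^4 + 40*t^3 - 80*t^2 + 80*t - 32)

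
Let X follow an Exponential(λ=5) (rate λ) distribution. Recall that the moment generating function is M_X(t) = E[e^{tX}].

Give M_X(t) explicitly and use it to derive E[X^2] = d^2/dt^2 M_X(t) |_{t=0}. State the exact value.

E[X^2] = d^2M/dt^2 |_{t=0} = 2/25

M_X(t) = 5/(5 - t)
dM/dt = 5/(t^2 - 10*t + 25)
d^2M/dt^2 = -10/(t^3 - 15*t^2 + 75*t - 125)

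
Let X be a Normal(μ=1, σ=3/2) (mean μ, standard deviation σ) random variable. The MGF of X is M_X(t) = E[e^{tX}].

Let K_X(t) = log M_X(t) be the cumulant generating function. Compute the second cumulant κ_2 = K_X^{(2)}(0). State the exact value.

κ_2 = D^2[K](0) = 9/4

M_X(t) = e^(9*t^2/8 + t)
K_X(t) = log M_X(t) = 9*t^2/8 + t
D^2[K](t) = 9/4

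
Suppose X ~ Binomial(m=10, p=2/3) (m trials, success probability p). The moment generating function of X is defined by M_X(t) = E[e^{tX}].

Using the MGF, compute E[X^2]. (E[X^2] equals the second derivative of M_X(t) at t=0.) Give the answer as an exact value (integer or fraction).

E[X^2] = M^(2)(0) = 140/3

M_X(t) = (2*e^(t)/3 + 1/3)^10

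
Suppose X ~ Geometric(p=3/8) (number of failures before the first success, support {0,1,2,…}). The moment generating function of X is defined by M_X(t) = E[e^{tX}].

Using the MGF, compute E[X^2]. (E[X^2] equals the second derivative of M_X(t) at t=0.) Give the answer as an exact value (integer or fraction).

M_X(t) = 3/(8*(1 - 5*e^(t)/8))
dM/dt = 15*e^(t)/(25*e^(2*t) - 80*e^(t) + 64)
d^2M/dt^2 = (-75*e^(2*t) - 120*e^(t))/(125*e^(3*t) - 600*e^(2*t) + 960*e^(t) - 512)

E[X^2] = d^2M/dt^2 |_{t=0} = 65/9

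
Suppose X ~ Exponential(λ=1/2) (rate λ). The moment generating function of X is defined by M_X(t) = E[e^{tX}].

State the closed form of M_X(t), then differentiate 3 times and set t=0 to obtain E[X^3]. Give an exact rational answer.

M_X(t) = 1/(2*(1/2 - t))
M′(t) = 2/(4*t^2 - 4*t + 1)
M′′(t) = -8/(8*t^3 - 12*t^2 + 6*t - 1)
M′′′(t) = 48/(16*t^4 - 32*t^3 + 24*t^2 - 8*t + 1)

E[X^3] = M′′′(0) = 48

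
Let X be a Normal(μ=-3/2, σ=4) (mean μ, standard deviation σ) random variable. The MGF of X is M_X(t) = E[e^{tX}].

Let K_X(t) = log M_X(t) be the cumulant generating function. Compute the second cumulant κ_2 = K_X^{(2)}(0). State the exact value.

M_X(t) = e^(8*t^2 - 3*t/2)
K_X(t) = log M_X(t) = 8*t^2 - 3*t/2
K′(t) = 16*t - 3/2
K′′(t) = 16

κ_2 = K′′(0) = 16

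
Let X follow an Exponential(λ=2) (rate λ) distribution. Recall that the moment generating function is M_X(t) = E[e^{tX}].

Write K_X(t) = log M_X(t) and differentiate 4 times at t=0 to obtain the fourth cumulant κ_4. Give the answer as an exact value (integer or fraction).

κ_4 = D^4[K](0) = 3/8

M_X(t) = 2/(2 - t)
K_X(t) = log M_X(t) = -log(2 - t) + log(2)
D^4[K](t) = 6/(t^4 - 8*t^3 + 24*t^2 - 32*t + 16)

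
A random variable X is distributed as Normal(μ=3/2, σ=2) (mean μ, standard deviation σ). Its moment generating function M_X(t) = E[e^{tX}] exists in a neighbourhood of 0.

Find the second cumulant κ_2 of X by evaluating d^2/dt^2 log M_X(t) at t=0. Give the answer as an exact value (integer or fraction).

M_X(t) = e^(2*t^2 + 3*t/2)
K_X(t) = log M_X(t) = 2*t^2 + 3*t/2
D^2[K](t) = 4

κ_2 = D^2[K](0) = 4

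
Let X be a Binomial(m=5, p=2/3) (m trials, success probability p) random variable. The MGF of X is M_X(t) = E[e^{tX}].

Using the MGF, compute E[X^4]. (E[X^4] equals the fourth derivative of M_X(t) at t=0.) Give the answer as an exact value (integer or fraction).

E[X^4] = d^4M/dt^4 |_{t=0} = 5290/27

M_X(t) = (2*e^(t)/3 + 1/3)^5
dM/dt = 160*e^(5*t)/243 + 320*e^(4*t)/243 + 80*e^(3*t)/81 + 80*e^(2*t)/243 + 10*e^(t)/243
d^2M/dt^2 = 800*e^(5*t)/243 + 1280*e^(4*t)/243 + 80*e^(3*t)/27 + 160*e^(2*t)/243 + 10*e^(t)/243
d^3M/dt^3 = 4000*e^(5*t)/243 + 5120*e^(4*t)/243 + 80*e^(3*t)/9 + 320*e^(2*t)/243 + 10*e^(t)/243
d^4M/dt^4 = 20000*e^(5*t)/243 + 20480*e^(4*t)/243 + 80*e^(3*t)/3 + 640*e^(2*t)/243 + 10*e^(t)/243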